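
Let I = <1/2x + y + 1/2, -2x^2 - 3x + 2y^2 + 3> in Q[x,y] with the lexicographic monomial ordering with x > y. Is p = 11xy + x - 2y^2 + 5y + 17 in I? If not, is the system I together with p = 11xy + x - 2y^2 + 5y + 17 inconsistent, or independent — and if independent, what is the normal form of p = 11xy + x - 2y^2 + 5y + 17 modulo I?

First compute the reduced Gröbner basis of I by Buchberger's algorithm.
f_1 = 1/2x + y + 1/2, LT = x.
f_2 = -2x^2 - 3x + 2y^2 + 3, LT = x^2.

S(f_1,f_2): lcm = x^2. S = 2xy - 1/2x + y^2 + 3/2.
  leading term xy: subtract (4y)·f_1 from 2xy - 1/2x + y^2 + 3/2 → -1/2x - 3y^2 - 2y + 3/2
  leading term x: subtract (-1)·f_1 from -1/2x - 3y^2 - 2y + 3/2 → -3y^2 - y + 2
  leading term y^2: no divisor's leading term divides it; move -3y^2 to the remainder.
  leading term y: no divisor's leading term divides it; move -y to the remainder.
  leading term 1: no divisor's leading term divides it; move 2 to the remainder.
  remainder -3y^2 - y + 2 ≠ 0; add h_3 = -3y^2 - y + 2 to the basis.

S(f_1,h_3): leading monomials are coprime, so the S-polynomial reduces to 0 (Buchberger's first criterion).
S(f_2,h_3): leading monomials are coprime, so the S-polynomial reduces to 0 (Buchberger's first criterion).
Every S-polynomial of the final basis reduces to 0, so we have a Gröbner basis.
Inter-reduce: drop elements whose leading term is divisible by another's, tail-reduce, and make monic.
Reduced Gröbner basis: {x + 2y + 1, y^2 + 1/3y - 2/3}.
Label its elements g_1 = x + 2y + 1, g_2 = y^2 + 1/3y - 2/3.

Reduce p = 11xy + x - 2y^2 + 5y + 17 modulo G:
  leading term xy: subtract (11y)·g_1 from 11xy + x - 2y^2 + 5y + 17 → x - 24y^2 - 6y + 17
  leading term x: subtract (1)·g_1 from x - 24y^2 - 6y + 17 → -24y^2 - 8y + 16
  leading term y^2: subtract (-24)·g_2 from -24y^2 - 8y + 16 → 0
  normal form = 0.
Since the normal form is 0, p ∈ I.

11xy + x - 2y^2 + 5y + 17 lies in I (it reduces to 0).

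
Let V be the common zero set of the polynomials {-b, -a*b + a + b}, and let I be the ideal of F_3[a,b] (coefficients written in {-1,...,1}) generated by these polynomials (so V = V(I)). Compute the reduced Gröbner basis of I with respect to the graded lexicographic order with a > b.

G = {a, b}

f_1 = -b, LT = b.
f_2 = -a*b + a + b, LT = a*b.

S(f_1,f_2): lcm = a*b. S = a + b.
  leading term a: no divisor's leading term divides it; move a to the remainder.
  leading term b: subtract (-1)·f_1 from b → 0
  remainder a ≠ 0; add g_3 = a to the basis.

S(f_1,g_3): leading monomials are coprime, so the S-polynomial reduces to 0 (Buchberger's first criterion).
S(f_2,g_3): lcm = a*b. S = -a - b.
  leading term a: subtract (-1)·g_3 from -a - b → -b
  leading term b: subtract (1)·f_1 from -b → 0
  remainder 0.

Every S-polynomial of the final basis reduces to 0, so we have a Gröbner basis.
Inter-reduce: drop elements whose leading term is divisible by another's, tail-reduce, and make monic.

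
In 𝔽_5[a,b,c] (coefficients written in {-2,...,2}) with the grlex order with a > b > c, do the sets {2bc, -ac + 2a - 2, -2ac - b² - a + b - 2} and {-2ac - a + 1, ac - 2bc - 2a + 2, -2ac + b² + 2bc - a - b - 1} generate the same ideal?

Yes, the ideals are equal.

Equality of ideals is decidable: compute both reduced Gröbner bases (unique for the ordering) and check whether they agree.
Buchberger on the first generating set:
f_1 = 2bc, LT = bc.
f_2 = -ac + 2a - 2, LT = ac.
f_3 = -2ac - b² - a + b - 2, LT = ac.

S(f_1,f_2): lcm = abc. S = 2ab - 2b.
  reduce S modulo (f_1, f_2, f_3):
  remainder 2ab - 2b ≠ 0; add g_4 = 2ab - 2b to the basis.

S(f_1,f_3): lcm = abc. S = 2b³ + 2ab - 2b² - b.
  reduce S modulo (f_1, f_2, f_3, g_4):
  remainder 2b³ - 2b² + b ≠ 0; add g_5 = 2b³ - 2b² + b to the basis.

S(f_2,f_3): lcm = ac. S = 2b² - 2b + 1.
  reduce S modulo (f_1, f_2, f_3, g_4, g_5):
  remainder 2b² - 2b + 1 ≠ 0; add g_6 = 2b² - 2b + 1 to the basis.

S(f_1,g_6): lcm = b²c. S = bc + 2c.
  reduce S modulo (f_1, f_2, f_3, g_4, g_5, g_6):
  remainder 2c ≠ 0; add g_7 = 2c to the basis.

S(g_4,g_6): lcm = ab². S = ab - b² + 2a.
  reduce S modulo (f_1, f_2, f_3, g_4, g_5, g_6, g_7):
  remainder 2a - 2 ≠ 0; add g_8 = 2a - 2 to the basis.

The other S-polynomials (S(f_1,g_4), S(f_2,g_4), S(f_3,g_4), S(f_1,g_5), S(f_2,g_5), S(f_3,g_5), S(g_4,g_5), S(f_2,g_6), S(f_3,g_6), S(g_5,g_6), S(f_1,g_7), S(f_2,g_7), S(f_3,g_7), S(g_4,g_7), S(g_5,g_7), S(g_6,g_7), S(f_1,g_8), S(f_2,g_8), S(f_3,g_8), S(g_4,g_8), S(g_5,g_8), S(g_6,g_8), S(g_7,g_8)) all reduce to 0 modulo the current basis, so we have a Gröbner basis.
Inter-reduce: drop elements whose leading term is divisible by another's, tail-reduce, and make monic.
Reduced Gröbner basis: {b² - b - 2, a - 1, c}.

Buchberger on the second generating set:
h_1 = -2ac - a + 1, LT = ac.
h_2 = ac - 2bc - 2a + 2, LT = ac.
h_3 = -2ac + b² + 2bc - a - b - 1, LT = ac.

S(h_1,h_2): lcm = ac. S = 2bc.
  reduce S modulo (h_1, h_2, h_3):
  remainder 2bc ≠ 0; add k_4 = 2bc to the basis.

S(h_1,h_3): lcm = ac. S = -2b² + bc + 2b - 1.
  reduce S modulo (h_1, h_2, h_3, k_4):
  remainder -2b² + 2b - 1 ≠ 0; add k_5 = -2b² + 2b - 1 to the basis.

S(h_1,k_4): lcm = abc. S = -2ab + 2b.
  reduce S modulo (h_1, h_2, h_3, k_4, k_5):
  remainder -2ab + 2b ≠ 0; add k_6 = -2ab + 2b to the basis.

S(k_4,k_5): lcm = b²c. S = bc + 2c.
  reduce S modulo (h_1, h_2, h_3, k_4, k_5, k_6):
  remainder 2c ≠ 0; add k_7 = 2c to the basis.

S(k_5,k_6): lcm = ab². S = -ab + b² - 2a.
  reduce S modulo (h_1, h_2, h_3, k_4, k_5, k_6, k_7):
  remainder -2a + 2 ≠ 0; add k_8 = -2a + 2 to the basis.

The other S-polynomials (S(h_2,h_3), S(h_2,k_4), S(h_3,k_4), S(h_1,k_5), S(h_2,k_5), S(h_3,k_5), S(h_1,k_6), S(h_2,k_6), S(h_3,k_6), S(k_4,k_6), S(h_1,k_7), S(h_2,k_7), S(h_3,k_7), S(k_4,k_7), S(k_5,k_7), S(k_6,k_7), S(h_1,k_8), S(h_2,k_8), S(h_3,k_8), S(k_4,k_8), S(k_5,k_8), S(k_6,k_8), S(k_7,k_8)) all reduce to 0 modulo the current basis, so we have a Gröbner basis.
Inter-reduce: drop elements whose leading term is divisible by another's, tail-reduce, and make monic.
Reduced Gröbner basis: {b² - b - 2, a - 1, c}.

Same reduced basis, so the two generating sets span the same ideal.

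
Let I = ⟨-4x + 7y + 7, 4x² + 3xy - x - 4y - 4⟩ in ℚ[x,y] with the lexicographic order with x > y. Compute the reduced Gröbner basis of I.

G = {x - 7/4y - 7/4, y² + 48/35y + 13/35}

f_1 = -4x + 7y + 7, LT = x.
f_2 = 4x² + 3xy - x - 4y - 4, LT = x².

S(f_1,f_2): lcm = x². S = -5/2xy - 3/2x + y + 1.
  reduce S modulo (f_1, f_2):
  remainder -35/8y² - 6y - 13/8 ≠ 0; add g_3 = -35/8y² - 6y - 13/8 to the basis.

The other S-polynomials (S(f_1,g_3), S(f_2,g_3)) all reduce to 0 modulo the current basis, so we have a Gröbner basis.
Inter-reduce: drop elements whose leading term is divisible by another's, tail-reduce, and make monic.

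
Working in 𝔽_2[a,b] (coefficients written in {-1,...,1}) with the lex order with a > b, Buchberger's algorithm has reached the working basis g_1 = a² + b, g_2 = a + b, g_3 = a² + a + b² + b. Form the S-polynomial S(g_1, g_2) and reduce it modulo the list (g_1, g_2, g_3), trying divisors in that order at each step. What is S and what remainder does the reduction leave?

S(g_1, g_2) = ab + b; remainder on division = b² + b.

lcm(LM(g_1), LM(g_2)) = a².
S = (lcm/LT(g_1))·g_1 − (lcm/LT(g_2))·g_2 = ab + b.
Reduce S modulo (g_1, g_2, g_3) in that order:
  leading term ab: subtract (b)·g_2 from ab + b → b² + b
  leading term b²: no divisor's leading term divides it; move b² to the remainder.
  leading term b: no divisor's leading term divides it; move b to the remainder.
The remainder b² + b is nonzero, so it would be added as the next basis element.
This is the inner loop of Buchberger's algorithm — each nonzero remainder becomes a new basis element.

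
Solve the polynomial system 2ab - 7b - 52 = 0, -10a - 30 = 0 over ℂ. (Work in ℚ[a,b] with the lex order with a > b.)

Compute a lex Gröbner basis by Buchberger's algorithm.
f_1 = 2ab - 7b - 52, LT = ab.
f_2 = -10a - 30, LT = a.

S(f_1,f_2): lcm = ab. S = -13/2b - 26.
  leading term b: no divisor's leading term divides it; move -13/2b to the remainder.
  leading term 1: no divisor's leading term divides it; move -26 to the remainder.
  remainder -13/2b - 26 ≠ 0; add h_3 = -13/2b - 26 to the basis.

The other S-polynomials (S(f_1,h_3), S(f_2,h_3)) all reduce to 0 modulo the current basis, so we have a Gröbner basis.
Inter-reduce: drop elements whose leading term is divisible by another's, tail-reduce, and make monic.
Reduced Gröbner basis: {a + 3, b + 4}.

Elimination: the polynomial b + 4 lies in the elimination ideal for b, so b ∈ {-4}. For each such b, the remaining basis elements (now univariate) give the rest of the solution.
  b = -4: the earlier basis element becomes a + 3 = 0, giving a = -3 — point (-3, -4).

{(-3, -4)}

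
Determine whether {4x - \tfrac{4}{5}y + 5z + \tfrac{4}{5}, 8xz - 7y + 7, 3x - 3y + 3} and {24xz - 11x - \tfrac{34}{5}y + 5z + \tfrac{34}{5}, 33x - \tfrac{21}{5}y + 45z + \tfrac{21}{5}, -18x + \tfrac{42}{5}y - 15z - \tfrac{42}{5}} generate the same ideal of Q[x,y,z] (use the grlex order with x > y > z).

For a fixed monomial order, each ideal has a unique reduced Gröbner basis; comparing bases decides equality.
Buchberger on the first generating set:
f_1 = 4x - \tfrac{4}{5}y + 5z + \tfrac{4}{5}, LT = x.
f_2 = 8xz - 7y + 7, LT = xz.
f_3 = 3x - 3y + 3, LT = x.

S(f_1,f_2): lcm = xz. S = -\tfrac{1}{5}yz + \tfrac{5}{4}z^{2} + \tfrac{7}{8}y + \tfrac{1}{5}z - \tfrac{7}{8}.
  reduce S modulo (f_1, f_2, f_3):
  remainder -\tfrac{1}{5}yz + \tfrac{5}{4}z^{2} + \tfrac{7}{8}y + \tfrac{1}{5}z - \tfrac{7}{8} ≠ 0; add g_4 = -\tfrac{1}{5}yz + \tfrac{5}{4}z^{2} + \tfrac{7}{8}y + \tfrac{1}{5}z - \tfrac{7}{8} to the basis.

S(f_1,f_3): lcm = x. S = \tfrac{4}{5}y + \tfrac{5}{4}z - \tfrac{4}{5}.
  reduce S modulo (f_1, f_2, f_3, g_4):
  remainder \tfrac{4}{5}y + \tfrac{5}{4}z - \tfrac{4}{5} ≠ 0; add g_5 = \tfrac{4}{5}y + \tfrac{5}{4}z - \tfrac{4}{5} to the basis.

S(f_2,f_3): lcm = xz. S = yz - \tfrac{7}{8}y - z + \tfrac{7}{8}.
  reduce S modulo (f_1, f_2, f_3, g_4, g_5):
  remainder \tfrac{25}{4}z^{2} - \tfrac{175}{32}z ≠ 0; add g_6 = \tfrac{25}{4}z^{2} - \tfrac{175}{32}z to the basis.

The other S-polynomials (S(f_1,g_4), S(f_2,g_4), S(f_3,g_4), S(f_1,g_5), S(f_2,g_5), S(f_3,g_5), S(g_4,g_5), S(f_1,g_6), S(f_2,g_6), S(f_3,g_6), S(g_4,g_6), S(g_5,g_6)) all reduce to 0 modulo the current basis, so we have a Gröbner basis.
Inter-reduce: drop elements whose leading term is divisible by another's, tail-reduce, and make monic.
Reduced Gröbner basis: {z^{2} - \tfrac{7}{8}z, x + \tfrac{25}{16}z, y + \tfrac{25}{16}z - 1}.

Buchberger on the second generating set:
h_1 = 24xz - 11x - \tfrac{34}{5}y + 5z + \tfrac{34}{5}, LT = xz.
h_2 = 33x - \tfrac{21}{5}y + 45z + \tfrac{21}{5}, LT = x.
h_3 = -18x + \tfrac{42}{5}y - 15z - \tfrac{42}{5}, LT = x.

S(h_1,h_2): lcm = xz. S = \tfrac{7}{55}yz - \tfrac{15}{11}z^{2} - \tfrac{11}{24}x - \tfrac{17}{60}y + \tfrac{107}{1320}z + \tfrac{17}{60}.
  reduce S modulo (h_1, h_2, h_3):
  remainder \tfrac{7}{55}yz - \tfrac{15}{11}z^{2} - \tfrac{41}{120}y + \tfrac{233}{330}z + \tfrac{41}{120} ≠ 0; add k_4 = \tfrac{7}{55}yz - \tfrac{15}{11}z^{2} - \tfrac{41}{120}y + \tfrac{233}{330}z + \tfrac{41}{120} to the basis.

S(h_1,h_3): lcm = xz. S = \tfrac{7}{15}yz - \tfrac{5}{6}z^{2} - \tfrac{11}{24}x - \tfrac{17}{60}y - \tfrac{31}{120}z + \tfrac{17}{60}.
  reduce S modulo (h_1, h_2, h_3, k_4):
  remainder \tfrac{25}{6}z^{2} + \tfrac{41}{45}y - \tfrac{20}{9}z - \tfrac{41}{45} ≠ 0; add k_5 = \tfrac{25}{6}z^{2} + \tfrac{41}{45}y - \tfrac{20}{9}z - \tfrac{41}{45} to the basis.

S(h_2,h_3): lcm = x. S = \tfrac{56}{165}y + \tfrac{35}{66}z - \tfrac{56}{165}.
  reduce S modulo (h_1, h_2, h_3, k_4, k_5):
  remainder \tfrac{56}{165}y + \tfrac{35}{66}z - \tfrac{56}{165} ≠ 0; add k_6 = \tfrac{56}{165}y + \tfrac{35}{66}z - \tfrac{56}{165} to the basis.

The other S-polynomials (S(h_1,k_4), S(h_2,k_4), S(h_3,k_4), S(h_1,k_5), S(h_2,k_5), S(h_3,k_5), S(k_4,k_5), S(h_1,k_6), S(h_2,k_6), S(h_3,k_6), S(k_4,k_6), S(k_5,k_6)) all reduce to 0 modulo the current basis, so we have a Gröbner basis.
Inter-reduce: drop elements whose leading term is divisible by another's, tail-reduce, and make monic.
Reduced Gröbner basis: {z^{2} - \tfrac{7}{8}z, x + \tfrac{25}{16}z, y + \tfrac{25}{16}z - 1}.

The two bases agree; hence the ideals are identical.

Yes, the ideals are equal.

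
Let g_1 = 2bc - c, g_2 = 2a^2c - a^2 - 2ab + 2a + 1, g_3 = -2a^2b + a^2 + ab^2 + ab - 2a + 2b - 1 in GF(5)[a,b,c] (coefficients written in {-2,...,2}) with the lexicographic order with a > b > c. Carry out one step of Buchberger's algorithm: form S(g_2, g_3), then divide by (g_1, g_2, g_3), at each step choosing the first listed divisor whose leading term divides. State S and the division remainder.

S(g_2, g_3) = 2a^2b - 2a^2c - 2ab^2c - ab^2 - 2abc + ab - ac + bc - 2b + 2c; remainder on division = 0.

lcm(LM(g_2), LM(g_3)) = a^2bc.
S = (lcm/LT(g_2))·g_2 − (lcm/LT(g_3))·g_3 = 2a^2b - 2a^2c - 2ab^2c - ab^2 - 2abc + ab - ac + bc - 2b + 2c.
Reduce S modulo (g_1, g_2, g_3) in that order:
  leading term a^2b: subtract (-1)·g_3 from 2a^2b - 2a^2c - 2ab^2c - ab^2 - 2abc + ab - ac + bc - 2b + 2c → -2a^2c + a^2 - 2ab^2c - 2abc + 2ab - ac - 2a + bc + 2c - 1
  leading term a^2c: subtract (-1)·g_2 from -2a^2c + a^2 - 2ab^2c - 2abc + 2ab - ac - 2a + bc + 2c - 1 → -2ab^2c - 2abc - ac + bc + 2c
  leading term ab^2c: subtract (-ab)·g_1 from -2ab^2c - 2abc - ac + bc + 2c → 2abc - ac + bc + 2c
  leading term abc: subtract (a)·g_1 from 2abc - ac + bc + 2c → bc + 2c
  leading term bc: subtract (-2)·g_1 from bc + 2c → 0
The remainder is 0, so this S-polynomial contributes no new basis element.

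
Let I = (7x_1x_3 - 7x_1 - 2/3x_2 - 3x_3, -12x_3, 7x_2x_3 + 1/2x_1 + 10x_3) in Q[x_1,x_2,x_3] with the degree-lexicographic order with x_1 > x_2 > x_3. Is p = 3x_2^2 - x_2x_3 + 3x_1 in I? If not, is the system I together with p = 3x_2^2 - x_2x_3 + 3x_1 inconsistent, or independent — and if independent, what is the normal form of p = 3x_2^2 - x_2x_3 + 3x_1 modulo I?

3x_2^2 - x_2x_3 + 3x_1 lies in I (it reduces to 0).

First compute the reduced Gröbner basis of I by Buchberger's algorithm.
f_1 = 7x_1x_3 - 7x_1 - 2/3x_2 - 3x_3, LT = x_1x_3.
f_2 = -12x_3, LT = x_3.
f_3 = 7x_2x_3 + 1/2x_1 + 10x_3, LT = x_2x_3.

S(f_1,f_2): lcm = x_1x_3. S = -x_1 - 2/21x_2 - 3/7x_3.
  leading term x_1: no divisor's leading term divides it; move -x_1 to the remainder.
  leading term x_2: no divisor's leading term divides it; move -2/21x_2 to the remainder.
  leading term x_3: subtract (1/28)·f_2 from -3/7x_3 → 0
  remainder -x_1 - 2/21x_2 ≠ 0; add h_4 = -x_1 - 2/21x_2 to the basis.

S(f_1,f_3): lcm = x_1x_2x_3. S = -1/14x_1^2 - x_1x_2 - 10/7x_1x_3 - 2/21x_2^2 - 3/7x_2x_3.
  leading term x_1^2: subtract (1/14x_1)·h_4 from -1/14x_1^2 - x_1x_2 - 10/7x_1x_3 - 2/21x_2^2 - 3/7x_2x_3 → -146/147x_1x_2 - 10/7x_1x_3 - 2/21x_2^2 - 3/7x_2x_3
  leading term x_1x_2: subtract (146/147x_2)·h_4 from -146/147x_1x_2 - 10/7x_1x_3 - 2/21x_2^2 - 3/7x_2x_3 → -10/7x_1x_3 - 2/3087x_2^2 - 3/7x_2x_3
  leading term x_1x_3: subtract (-10/49)·f_1 from -10/7x_1x_3 - 2/3087x_2^2 - 3/7x_2x_3 → -2/3087x_2^2 - 3/7x_2x_3 - 10/7x_1 - 20/147x_2 - 30/49x_3
  leading term x_2^2: no divisor's leading term divides it; move -2/3087x_2^2 to the remainder.
  leading term x_2x_3: subtract (1/28x_2)·f_2 from -3/7x_2x_3 - 10/7x_1 - 20/147x_2 - 30/49x_3 → -10/7x_1 - 20/147x_2 - 30/49x_3
  leading term x_1: subtract (10/7)·h_4 from -10/7x_1 - 20/147x_2 - 30/49x_3 → -30/49x_3
  leading term x_3: subtract (5/98)·f_2 from -30/49x_3 → 0
  remainder -2/3087x_2^2 ≠ 0; add h_5 = -2/3087x_2^2 to the basis.

S(f_2,f_3): lcm = x_2x_3. S = -1/14x_1 - 10/7x_3.
  leading term x_1: subtract (1/14)·h_4 from -1/14x_1 - 10/7x_3 → 1/147x_2 - 10/7x_3
  leading term x_2: no divisor's leading term divides it; move 1/147x_2 to the remainder.
  leading term x_3: subtract (5/42)·f_2 from -10/7x_3 → 0
  remainder 1/147x_2 ≠ 0; add h_6 = 1/147x_2 to the basis.

The other S-polynomials (S(f_1,h_4), S(f_2,h_4), S(f_3,h_4), S(f_1,h_5), S(f_2,h_5), S(f_3,h_5), S(h_4,h_5), S(f_1,h_6), S(f_2,h_6), S(f_3,h_6), S(h_4,h_6), S(h_5,h_6)) all reduce to 0 modulo the current basis, so we have a Gröbner basis.
Inter-reduce: drop elements whose leading term is divisible by another's, tail-reduce, and make monic.
Reduced Gröbner basis: {x_1, x_2, x_3}.
Label its elements g_1 = x_1, g_2 = x_2, g_3 = x_3.

Reduce p = 3x_2^2 - x_2x_3 + 3x_1 modulo G:
  leading term x_2^2: subtract (3x_2)·g_2 from 3x_2^2 - x_2x_3 + 3x_1 → -x_2x_3 + 3x_1
  leading term x_2x_3: subtract (-x_3)·g_2 from -x_2x_3 + 3x_1 → 3x_1
  leading term x_1: subtract (3)·g_1 from 3x_1 → 0
  normal form = 0.
Since the normal form is 0, p ∈ I.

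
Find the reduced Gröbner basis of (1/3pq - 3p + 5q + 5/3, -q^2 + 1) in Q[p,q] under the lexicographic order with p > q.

G = {p - 7/4q - 3/4, q^2 - 1}

f_1 = 1/3pq - 3p + 5q + 5/3, LT = pq.
f_2 = -q^2 + 1, LT = q^2.

S(f_1,f_2): lcm = pq^2. S = -9pq + p + 15q^2 + 5q.
  leading term pq: subtract (-27)·f_1 from -9pq + p + 15q^2 + 5q → -80p + 15q^2 + 140q + 45
  leading term p: no divisor's leading term divides it; move -80p to the remainder.
  leading term q^2: subtract (-15)·f_2 from 15q^2 + 140q + 45 → 140q + 60
  leading term q: no divisor's leading term divides it; move 140q to the remainder.
  leading term 1: no divisor's leading term divides it; move 60 to the remainder.
  remainder -80p + 140q + 60 ≠ 0; add g_3 = -80p + 140q + 60 to the basis.

The other S-polynomials (S(f_1,g_3), S(f_2,g_3)) all reduce to 0 modulo the current basis, so we have a Gröbner basis.
Inter-reduce: drop elements whose leading term is divisible by another's, tail-reduce, and make monic.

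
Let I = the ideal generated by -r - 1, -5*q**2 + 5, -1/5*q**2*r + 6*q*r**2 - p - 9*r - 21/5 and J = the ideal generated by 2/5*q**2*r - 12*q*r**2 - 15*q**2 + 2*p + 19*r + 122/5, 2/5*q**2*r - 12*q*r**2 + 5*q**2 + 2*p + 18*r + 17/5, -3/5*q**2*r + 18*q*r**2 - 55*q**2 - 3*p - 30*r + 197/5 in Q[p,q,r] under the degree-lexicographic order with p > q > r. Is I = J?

Yes, the ideals are equal.

For a fixed monomial order, each ideal has a unique reduced Gröbner basis; comparing bases decides equality.
Buchberger on the first generating set:
f_1 = -r - 1, LT = r.
f_2 = -5*q**2 + 5, LT = q**2.
f_3 = -1/5*q**2*r + 6*q*r**2 - p - 9*r - 21/5, LT = q**2*r.

S(f_1,f_3): lcm = q**2*r. S = 30*q*r**2 + q**2 - 5*p - 45*r - 21.
  leading term q*r**2: subtract (-30*q*r)·f_1 from 30*q*r**2 + q**2 - 5*p - 45*r - 21 → q**2 - 30*q*r - 5*p - 45*r - 21
  leading term q**2: subtract (-1/5)·f_2 from q**2 - 30*q*r - 5*p - 45*r - 21 → -30*q*r - 5*p - 45*r - 20
  leading term q*r: subtract (30*q)·f_1 from -30*q*r - 5*p - 45*r - 20 → -5*p + 30*q - 45*r - 20
  leading term p: no divisor's leading term divides it; move -5*p to the remainder.
  leading term q: no divisor's leading term divides it; move 30*q to the remainder.
  leading term r: subtract (45)·f_1 from -45*r - 20 → 25
  leading term 1: no divisor's leading term divides it; move 25 to the remainder.
  remainder -5*p + 30*q + 25 ≠ 0; add g_4 = -5*p + 30*q + 25 to the basis.

The other S-polynomials (S(f_1,f_2), S(f_2,f_3), S(f_1,g_4), S(f_2,g_4), S(f_3,g_4)) all reduce to 0 modulo the current basis, so we have a Gröbner basis.
Inter-reduce: drop elements whose leading term is divisible by another's, tail-reduce, and make monic.
Reduced Gröbner basis: {q**2 - 1, p - 6*q - 5, r + 1}.

Buchberger on the second generating set:
h_1 = 2/5*q**2*r - 12*q*r**2 - 15*q**2 + 2*p + 19*r + 122/5, LT = q**2*r.
h_2 = 2/5*q**2*r - 12*q*r**2 + 5*q**2 + 2*p + 18*r + 17/5, LT = q**2*r.
h_3 = -3/5*q**2*r + 18*q*r**2 - 55*q**2 - 3*p - 30*r + 197/5, LT = q**2*r.

S(h_1,h_2): lcm = q**2*r. S = -50*q**2 + 5/2*r + 105/2.
  leading term q**2: no divisor's leading term divides it; move -50*q**2 to the remainder.
  leading term r: no divisor's leading term divides it; move 5/2*r to the remainder.
  leading term 1: no divisor's leading term divides it; move 105/2 to the remainder.
  remainder -50*q**2 + 5/2*r + 105/2 ≠ 0; add k_4 = -50*q**2 + 5/2*r + 105/2 to the basis.

S(h_1,h_3): lcm = q**2*r. S = -775/6*q**2 - 5/2*r + 380/3.
  leading term q**2: subtract (31/12)·k_4 from -775/6*q**2 - 5/2*r + 380/3 → -215/24*r - 215/24
  leading term r: no divisor's leading term divides it; move -215/24*r to the remainder.
  leading term 1: no divisor's leading term divides it; move -215/24 to the remainder.
  remainder -215/24*r - 215/24 ≠ 0; add k_5 = -215/24*r - 215/24 to the basis.

S(h_1,k_4): lcm = q**2*r. S = -30*q*r**2 - 75/2*q**2 + 1/20*r**2 + 5*p + 971/20*r + 61.
  leading term q*r**2: subtract (144/43*q*r)·k_5 from -30*q*r**2 - 75/2*q**2 + 1/20*r**2 + 5*p + 971/20*r + 61 → -75/2*q**2 + 30*q*r + 1/20*r**2 + 5*p + 971/20*r + 61
  leading term q**2: subtract (3/4)·k_4 from -75/2*q**2 + 30*q*r + 1/20*r**2 + 5*p + 971/20*r + 61 → 30*q*r + 1/20*r**2 + 5*p + 1867/40*r + 173/8
  leading term q*r: subtract (-144/43*q)·k_5 from 30*q*r + 1/20*r**2 + 5*p + 1867/40*r + 173/8 → 1/20*r**2 + 5*p - 30*q + 1867/40*r + 173/8
  leading term r**2: subtract (-6/1075*r)·k_5 from 1/20*r**2 + 5*p - 30*q + 1867/40*r + 173/8 → 5*p - 30*q + 373/8*r + 173/8
  leading term p: no divisor's leading term divides it; move 5*p to the remainder.
  leading term q: no divisor's leading term divides it; move -30*q to the remainder.
  leading term r: subtract (-1119/215)·k_5 from 373/8*r + 173/8 → -25
  leading term 1: no divisor's leading term divides it; move -25 to the remainder.
  remainder 5*p - 30*q - 25 ≠ 0; add k_6 = 5*p - 30*q - 25 to the basis.

The other S-polynomials (S(h_2,h_3), S(h_2,k_4), S(h_3,k_4), S(h_1,k_5), S(h_2,k_5), S(h_3,k_5), S(k_4,k_5), S(h_1,k_6), S(h_2,k_6), S(h_3,k_6), S(k_4,k_6), S(k_5,k_6)) all reduce to 0 modulo the current basis, so we have a Gröbner basis.
Inter-reduce: drop elements whose leading term is divisible by another's, tail-reduce, and make monic.
Reduced Gröbner basis: {q**2 - 1, p - 6*q - 5, r + 1}.

The two bases agree; hence the ideals are identical.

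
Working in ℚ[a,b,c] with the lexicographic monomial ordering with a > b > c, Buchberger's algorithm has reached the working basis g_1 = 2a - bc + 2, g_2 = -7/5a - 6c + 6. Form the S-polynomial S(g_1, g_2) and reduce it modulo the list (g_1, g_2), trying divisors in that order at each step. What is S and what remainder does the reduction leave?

lcm(LM(g_1), LM(g_2)) = a.
S = (lcm/LT(g_1))·g_1 − (lcm/LT(g_2))·g_2 = -½bc - 30/7c + 37/7.
Reduce S modulo (g_1, g_2) in that order:
  leading term bc: no divisor's leading term divides it; move -½bc to the remainder.
  leading term c: no divisor's leading term divides it; move -30/7c to the remainder.
  leading term 1: no divisor's leading term divides it; move 37/7 to the remainder.
The remainder -½bc - 30/7c + 37/7 is nonzero, so it would be added as the next basis element.

S(g_1, g_2) = -½bc - 30/7c + 37/7; remainder on division = -½bc - 30/7c + 37/7.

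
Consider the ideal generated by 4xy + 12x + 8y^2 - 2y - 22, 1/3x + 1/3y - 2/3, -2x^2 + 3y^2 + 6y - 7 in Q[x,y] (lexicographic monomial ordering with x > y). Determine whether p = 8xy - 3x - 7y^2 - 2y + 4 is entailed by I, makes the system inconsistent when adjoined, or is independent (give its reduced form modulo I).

First compute the reduced Gröbner basis of I by Buchberger's algorithm.
f_1 = 4xy + 12x + 8y^2 - 2y - 22, LT = xy.
f_2 = 1/3x + 1/3y - 2/3, LT = x.
f_3 = -2x^2 + 3y^2 + 6y - 7, LT = x^2.

S(f_1,f_2): lcm = xy. S = 3x + y^2 + 3/2y - 11/2.
  reduce S modulo (f_1, f_2, f_3):
  remainder y^2 - 3/2y + 1/2 ≠ 0; add h_4 = y^2 - 3/2y + 1/2 to the basis.

S(f_1,f_3): lcm = x^2y. S = 3x^2 + 2xy^2 - 1/2xy - 11/2x + 3/2y^3 + 3y^2 - 7/2y.
  reduce S modulo (f_1, f_2, f_3, h_4):
  remainder 31/8y - 31/8 ≠ 0; add h_5 = 31/8y - 31/8 to the basis.

The other S-polynomials (S(f_2,f_3), S(f_1,h_4), S(f_2,h_4), S(f_3,h_4), S(f_1,h_5), S(f_2,h_5), S(f_3,h_5), S(h_4,h_5)) all reduce to 0 modulo the current basis, so we have a Gröbner basis.
Inter-reduce: drop elements whose leading term is divisible by another's, tail-reduce, and make monic.
Reduced Gröbner basis: {x - 1, y - 1}.
Label its elements g_1 = x - 1, g_2 = y - 1.

Reduce p = 8xy - 3x - 7y^2 - 2y + 4 modulo G:
  leading term xy: subtract (8y)·g_1 from 8xy - 3x - 7y^2 - 2y + 4 → -3x - 7y^2 + 6y + 4
  leading term x: subtract (-3)·g_1 from -3x - 7y^2 + 6y + 4 → -7y^2 + 6y + 1
  leading term y^2: subtract (-7y)·g_2 from -7y^2 + 6y + 1 → -y + 1
  leading term y: subtract (-1)·g_2 from -y + 1 → 0
  normal form = 0.
Since the normal form is 0, p ∈ I.

8xy - 3x - 7y^2 - 2y + 4 lies in I (it reduces to 0).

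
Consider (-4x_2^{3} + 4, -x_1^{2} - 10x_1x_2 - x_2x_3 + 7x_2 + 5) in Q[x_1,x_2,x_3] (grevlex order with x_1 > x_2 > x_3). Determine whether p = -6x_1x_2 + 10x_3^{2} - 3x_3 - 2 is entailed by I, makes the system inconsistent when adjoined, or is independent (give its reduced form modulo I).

First compute the reduced Gröbner basis of I by Buchberger's algorithm.
f_1 = -4x_2^{3} + 4, LT = x_2^{3}.
f_2 = -x_1^{2} - 10x_1x_2 - x_2x_3 + 7x_2 + 5, LT = x_1^{2}.

The S-polynomials (S(f_1,f_2)) all reduce to 0 modulo the current basis, so we have a Gröbner basis.
Inter-reduce: drop elements whose leading term is divisible by another's, tail-reduce, and make monic.
Reduced Gröbner basis: {x_2^{3} - 1, x_1^{2} + 10x_1x_2 + x_2x_3 - 7x_2 - 5}.
Label its elements g_1 = x_2^{3} - 1, g_2 = x_1^{2} + 10x_1x_2 + x_2x_3 - 7x_2 - 5.

Reduce p = -6x_1x_2 + 10x_3^{2} - 3x_3 - 2 modulo G:
  leading term x_1x_2: no divisor's leading term divides it; move -6x_1x_2 to the remainder.
  leading term x_3^{2}: no divisor's leading term divides it; move 10x_3^{2} to the remainder.
  leading term x_3: no divisor's leading term divides it; move -3x_3 to the remainder.
  leading term 1: no divisor's leading term divides it; move -2 to the remainder.
  normal form = -6x_1x_2 + 10x_3^{2} - 3x_3 - 2.
The normal form is nonzero, so p ∉ I. Since p minus its normal form lies in I, I + (p) = I + (r) where r = -6x_1x_2 + 10x_3^{2} - 3x_3 - 2; decide whether this ideal is the whole ring.
Run Buchberger on G together with r (pairs among the g_i already reduce to 0 since G is a Gröbner basis):
g_1 = x_2^{3} - 1, LT = x_2^{3}.
g_2 = x_1^{2} + 10x_1x_2 + x_2x_3 - 7x_2 - 5, LT = x_1^{2}.
r = -6x_1x_2 + 10x_3^{2} - 3x_3 - 2, LT = x_1x_2.

S(g_1,r): lcm = x_1x_2^{3}. S = \tfrac{5}{3}x_2^{2}x_3^{2} - \tfrac{1}{2}x_2^{2}x_3 - \tfrac{1}{3}x_2^{2} - x_1.
  reduce S modulo (g_1, g_2, r):
  remainder \tfrac{5}{3}x_2^{2}x_3^{2} - \tfrac{1}{2}x_2^{2}x_3 - \tfrac{1}{3}x_2^{2} - x_1 ≠ 0; add m_4 = \tfrac{5}{3}x_2^{2}x_3^{2} - \tfrac{1}{2}x_2^{2}x_3 - \tfrac{1}{3}x_2^{2} - x_1 to the basis.

S(g_2,r): lcm = x_1^{2}x_2. S = 10x_1x_2^{2} + x_2^{2}x_3 + \tfrac{5}{3}x_1x_3^{2} - 7x_2^{2} - \tfrac{1}{2}x_1x_3 - \tfrac{1}{3}x_1 - 5x_2.
  reduce S modulo (g_1, g_2, r, m_4):
  remainder x_2^{2}x_3 + \tfrac{5}{3}x_1x_3^{2} + \tfrac{50}{3}x_2x_3^{2} - 7x_2^{2} - \tfrac{1}{2}x_1x_3 - 5x_2x_3 - \tfrac{1}{3}x_1 - \tfrac{25}{3}x_2 ≠ 0; add m_5 = x_2^{2}x_3 + \tfrac{5}{3}x_1x_3^{2} + \tfrac{50}{3}x_2x_3^{2} - 7x_2^{2} - \tfrac{1}{2}x_1x_3 - 5x_2x_3 - \tfrac{1}{3}x_1 - \tfrac{25}{3}x_2 to the basis.

S(r,m_4): lcm = x_1x_2^{2}x_3^{2}. S = -\tfrac{5}{3}x_2x_3^{4} + \tfrac{3}{10}x_1x_2^{2}x_3 + \tfrac{1}{2}x_2x_3^{3} + \tfrac{1}{5}x_1x_2^{2} + \tfrac{1}{3}x_2x_3^{2} + \tfrac{3}{5}x_1^{2}.
  reduce S modulo (g_1, g_2, r, m_4, m_5):
  remainder -\tfrac{5}{3}x_2x_3^{4} + x_2x_3^{3} + \tfrac{31}{60}x_2x_3^{2} - \tfrac{4}{5}x_2x_3 - 10x_3^{2} + \tfrac{62}{15}x_2 + 3x_3 + 5 ≠ 0; add m_6 = -\tfrac{5}{3}x_2x_3^{4} + x_2x_3^{3} + \tfrac{31}{60}x_2x_3^{2} - \tfrac{4}{5}x_2x_3 - 10x_3^{2} + \tfrac{62}{15}x_2 + 3x_3 + 5 to the basis.

S(g_1,m_5): lcm = x_2^{3}x_3. S = -\tfrac{5}{3}x_1x_2x_3^{2} - \tfrac{50}{3}x_2^{2}x_3^{2} + 7x_2^{3} + \tfrac{1}{2}x_1x_2x_3 + 5x_2^{2}x_3 + \tfrac{1}{3}x_1x_2 + \tfrac{25}{3}x_2^{2} - x_3.
  reduce S modulo (g_1, g_2, r, m_4, m_5, m_6):
  remainder -\tfrac{25}{9}x_3^{4} + \tfrac{5}{3}x_3^{3} + 5x_2^{2} + \tfrac{31}{36}x_3^{2} - 10x_1 - \tfrac{4}{3}x_3 + \tfrac{62}{9} ≠ 0; add m_7 = -\tfrac{25}{9}x_3^{4} + \tfrac{5}{3}x_3^{3} + 5x_2^{2} + \tfrac{31}{36}x_3^{2} - 10x_1 - \tfrac{4}{3}x_3 + \tfrac{62}{9} to the basis.

S(m_4,m_5): lcm = x_2^{2}x_3^{2}. S = -\tfrac{5}{3}x_1x_3^{3} - \tfrac{50}{3}x_2x_3^{3} + \tfrac{67}{10}x_2^{2}x_3 + \tfrac{1}{2}x_1x_3^{2} + 5x_2x_3^{2} - \tfrac{1}{5}x_2^{2} + \tfrac{1}{3}x_1x_3 + \tfrac{25}{3}x_2x_3 - \tfrac{3}{5}x_1.
  reduce S modulo (g_1, g_2, r, m_4, m_5, m_6, m_7):
  remainder -\tfrac{5}{3}x_1x_3^{3} - \tfrac{50}{3}x_2x_3^{3} - \tfrac{32}{3}x_1x_3^{2} - \tfrac{320}{3}x_2x_3^{2} + \tfrac{467}{10}x_2^{2} + \tfrac{221}{60}x_1x_3 + \tfrac{251}{6}x_2x_3 + \tfrac{49}{30}x_1 + \tfrac{335}{6}x_2 ≠ 0; add m_8 = -\tfrac{5}{3}x_1x_3^{3} - \tfrac{50}{3}x_2x_3^{3} - \tfrac{32}{3}x_1x_3^{2} - \tfrac{320}{3}x_2x_3^{2} + \tfrac{467}{10}x_2^{2} + \tfrac{221}{60}x_1x_3 + \tfrac{251}{6}x_2x_3 + \tfrac{49}{30}x_1 + \tfrac{335}{6}x_2 to the basis.

The other S-polynomials (S(g_1,g_2), S(g_1,m_4), S(g_2,m_4), S(g_2,m_5), S(r,m_5), S(g_1,m_6), S(g_2,m_6), S(r,m_6), S(m_4,m_6), S(m_5,m_6), S(g_1,m_7), S(g_2,m_7), S(r,m_7), S(m_4,m_7), S(m_5,m_7), S(m_6,m_7), S(g_1,m_8), S(g_2,m_8), S(r,m_8), S(m_4,m_8), S(m_5,m_8), S(m_6,m_8), S(m_7,m_8)) all reduce to 0 modulo the current basis, so we have a Gröbner basis.
Inter-reduce: drop elements whose leading term is divisible by another's, tail-reduce, and make monic.
Reduced Gröbner basis: {x_1x_3^{3} + 10x_2x_3^{3} + \tfrac{32}{5}x_1x_3^{2} + 64x_2x_3^{2} - \tfrac{1401}{50}x_2^{2} - \tfrac{221}{100}x_1x_3 - \tfrac{251}{10}x_2x_3 - \tfrac{49}{50}x_1 - \tfrac{67}{2}x_2, x_3^{4} - \tfrac{3}{5}x_3^{3} - \tfrac{9}{5}x_2^{2} - \tfrac{31}{100}x_3^{2} + \tfrac{18}{5}x_1 + \tfrac{12}{25}x_3 - \tfrac{62}{25}, x_2^{3} - 1, x_2^{2}x_3 + \tfrac{5}{3}x_1x_3^{2} + \tfrac{50}{3}x_2x_3^{2} - 7x_2^{2} - \tfrac{1}{2}x_1x_3 - 5x_2x_3 - \tfrac{1}{3}x_1 - \tfrac{25}{3}x_2, x_1^{2} + x_2x_3 + \tfrac{50}{3}x_3^{2} - 7x_2 - 5x_3 - \tfrac{25}{3}, x_1x_2 - \tfrac{5}{3}x_3^{2} + \tfrac{1}{2}x_3 + \tfrac{1}{3}}.
The reduced Gröbner basis of I + (p) is {x_1x_3^{3} + 10x_2x_3^{3} + \tfrac{32}{5}x_1x_3^{2} + 64x_2x_3^{2} - \tfrac{1401}{50}x_2^{2} - \tfrac{221}{100}x_1x_3 - \tfrac{251}{10}x_2x_3 - \tfrac{49}{50}x_1 - \tfrac{67}{2}x_2, x_3^{4} - \tfrac{3}{5}x_3^{3} - \tfrac{9}{5}x_2^{2} - \tfrac{31}{100}x_3^{2} + \tfrac{18}{5}x_1 + \tfrac{12}{25}x_3 - \tfrac{62}{25}, x_2^{3} - 1, x_2^{2}x_3 + \tfrac{5}{3}x_1x_3^{2} + \tfrac{50}{3}x_2x_3^{2} - 7x_2^{2} - \tfrac{1}{2}x_1x_3 - 5x_2x_3 - \tfrac{1}{3}x_1 - \tfrac{25}{3}x_2, x_1^{2} + x_2x_3 + \tfrac{50}{3}x_3^{2} - 7x_2 - 5x_3 - \tfrac{25}{3}, x_1x_2 - \tfrac{5}{3}x_3^{2} + \tfrac{1}{2}x_3 + \tfrac{1}{3}} ≠ {1}, a proper ideal, so the enlarged system stays consistent: p is independent of I, with normal form -6x_1x_2 + 10x_3^{2} - 3x_3 - 2.

The remainder on division by a Gröbner basis is unique — it is the normal form.

-6x_1x_2 + 10x_3^{2} - 3x_3 - 2 is independent of I; its normal form modulo I is -6x_1x_2 + 10x_3^{2} - 3x_3 - 2.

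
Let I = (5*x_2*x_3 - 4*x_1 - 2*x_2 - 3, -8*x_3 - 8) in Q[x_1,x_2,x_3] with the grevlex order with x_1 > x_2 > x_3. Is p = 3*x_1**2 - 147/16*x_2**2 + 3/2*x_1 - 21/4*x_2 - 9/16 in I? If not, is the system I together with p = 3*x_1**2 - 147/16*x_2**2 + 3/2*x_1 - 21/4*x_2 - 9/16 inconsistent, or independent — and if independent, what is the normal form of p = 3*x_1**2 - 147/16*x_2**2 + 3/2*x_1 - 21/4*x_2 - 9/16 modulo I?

3*x_1**2 - 147/16*x_2**2 + 3/2*x_1 - 21/4*x_2 - 9/16 lies in I (it reduces to 0).

First compute the reduced Gröbner basis of I by Buchberger's algorithm.
f_1 = 5*x_2*x_3 - 4*x_1 - 2*x_2 - 3, LT = x_2*x_3.
f_2 = -8*x_3 - 8, LT = x_3.

S(f_1,f_2): lcm = x_2*x_3. S = -4/5*x_1 - 7/5*x_2 - 3/5.
  reduce S modulo (f_1, f_2):
  remainder -4/5*x_1 - 7/5*x_2 - 3/5 ≠ 0; add h_3 = -4/5*x_1 - 7/5*x_2 - 3/5 to the basis.

The other S-polynomials (S(f_1,h_3), S(f_2,h_3)) all reduce to 0 modulo the current basis, so we have a Gröbner basis.
Inter-reduce: drop elements whose leading term is divisible by another's, tail-reduce, and make monic.
Reduced Gröbner basis: {x_1 + 7/4*x_2 + 3/4, x_3 + 1}.
Label its elements g_1 = x_1 + 7/4*x_2 + 3/4, g_2 = x_3 + 1.

Reduce p = 3*x_1**2 - 147/16*x_2**2 + 3/2*x_1 - 21/4*x_2 - 9/16 modulo G:
  leading term x_1**2: subtract (3*x_1)·g_1 from 3*x_1**2 - 147/16*x_2**2 + 3/2*x_1 - 21/4*x_2 - 9/16 → -21/4*x_1*x_2 - 147/16*x_2**2 - 3/4*x_1 - 21/4*x_2 - 9/16
  leading term x_1*x_2: subtract (-21/4*x_2)·g_1 from -21/4*x_1*x_2 - 147/16*x_2**2 - 3/4*x_1 - 21/4*x_2 - 9/16 → -3/4*x_1 - 21/16*x_2 - 9/16
  leading term x_1: subtract (-3/4)·g_1 from -3/4*x_1 - 21/16*x_2 - 9/16 → 0
  normal form = 0.
Since the normal form is 0, p ∈ I.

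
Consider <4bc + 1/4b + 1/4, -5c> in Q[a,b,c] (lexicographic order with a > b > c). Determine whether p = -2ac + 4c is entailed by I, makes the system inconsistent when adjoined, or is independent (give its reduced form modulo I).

First compute the reduced Gröbner basis of I by Buchberger's algorithm.
f_1 = 4bc + 1/4b + 1/4, LT = bc.
f_2 = -5c, LT = c.

S(f_1,f_2): lcm = bc. S = 1/16b + 1/16.
  leading term b: no divisor's leading term divides it; move 1/16b to the remainder.
  leading term 1: no divisor's leading term divides it; move 1/16 to the remainder.
  remainder 1/16b + 1/16 ≠ 0; add h_3 = 1/16b + 1/16 to the basis.

The other S-polynomials (S(f_1,h_3), S(f_2,h_3)) all reduce to 0 modulo the current basis, so we have a Gröbner basis.
Inter-reduce: drop elements whose leading term is divisible by another's, tail-reduce, and make monic.
Reduced Gröbner basis: {b + 1, c}.
Label its elements g_1 = b + 1, g_2 = c.

Reduce p = -2ac + 4c modulo G:
  leading term ac: subtract (-2a)·g_2 from -2ac + 4c → 4c
  leading term c: subtract (4)·g_2 from 4c → 0
  normal form = 0.
Since the normal form is 0, p ∈ I.

-2ac + 4c lies in I (it reduces to 0).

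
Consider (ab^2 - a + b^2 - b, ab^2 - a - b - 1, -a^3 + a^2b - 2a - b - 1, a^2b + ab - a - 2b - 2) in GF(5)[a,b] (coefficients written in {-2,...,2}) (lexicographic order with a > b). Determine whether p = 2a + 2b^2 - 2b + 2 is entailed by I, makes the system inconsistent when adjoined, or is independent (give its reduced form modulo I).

First compute the reduced Gröbner basis of I by Buchberger's algorithm.
f_1 = ab^2 - a + b^2 - b, LT = ab^2.
f_2 = ab^2 - a - b - 1, LT = ab^2.
f_3 = -a^3 + a^2b - 2a - b - 1, LT = a^3.
f_4 = a^2b + ab - a - 2b - 2, LT = a^2b.

S(f_1,f_2): lcm = ab^2. S = b^2 + 1.
  leading term b^2: no divisor's leading term divides it; move b^2 to the remainder.
  leading term 1: no divisor's leading term divides it; move 1 to the remainder.
  remainder b^2 + 1 ≠ 0; add h_5 = b^2 + 1 to the basis.

S(f_1,f_3): lcm = a^3b^2. S = -a^3 + a^2b^3 + a^2b^2 - a^2b - 2ab^2 - b^3 - b^2.
  leading term a^3: subtract (1)·f_3 from -a^3 + a^2b^3 + a^2b^2 - a^2b - 2ab^2 - b^3 - b^2 → a^2b^3 + a^2b^2 - 2a^2b - 2ab^2 + 2a - b^3 - b^2 + b + 1
  leading term a^2b^3: subtract (ab)·f_1 from a^2b^3 + a^2b^2 - 2a^2b - 2ab^2 + 2a - b^3 - b^2 + b + 1 → a^2b^2 - a^2b - ab^3 - ab^2 + 2a - b^3 - b^2 + b + 1
  leading term a^2b^2: subtract (a)·f_1 from a^2b^2 - a^2b - ab^3 - ab^2 + 2a - b^3 - b^2 + b + 1 → -a^2b + a^2 - ab^3 - 2ab^2 + ab + 2a - b^3 - b^2 + b + 1
  leading term a^2b: subtract (-1)·f_4 from -a^2b + a^2 - ab^3 - 2ab^2 + ab + 2a - b^3 - b^2 + b + 1 → a^2 - ab^3 - 2ab^2 + 2ab + a - b^3 - b^2 - b - 1
  leading term a^2: no divisor's leading term divides it; move a^2 to the remainder.
  leading term ab^3: subtract (-b)·f_1 from -ab^3 - 2ab^2 + 2ab + a - b^3 - b^2 - b - 1 → -2ab^2 + ab + a - 2b^2 - b - 1
  leading term ab^2: subtract (-2)·f_1 from -2ab^2 + ab + a - 2b^2 - b - 1 → ab - a + 2b - 1
  leading term ab: no divisor's leading term divides it; move ab to the remainder.
  leading term a: no divisor's leading term divides it; move -a to the remainder.
  leading term b: no divisor's leading term divides it; move 2b to the remainder.
  leading term 1: no divisor's leading term divides it; move -1 to the remainder.
  remainder a^2 + ab - a + 2b - 1 ≠ 0; add h_6 = a^2 + ab - a + 2b - 1 to the basis.

S(f_1,f_4): lcm = a^2b^2. S = -a^2 + 2b^2 + 2b.
  leading term a^2: subtract (-1)·h_6 from -a^2 + 2b^2 + 2b → ab - a + 2b^2 - b - 1
  leading term ab: no divisor's leading term divides it; move ab to the remainder.
  leading term a: no divisor's leading term divides it; move -a to the remainder.
  leading term b^2: subtract (2)·h_5 from 2b^2 - b - 1 → -b + 2
  leading term b: no divisor's leading term divides it; move -b to the remainder.
  leading term 1: no divisor's leading term divides it; move 2 to the remainder.
  remainder ab - a - b + 2 ≠ 0; add h_7 = ab - a - b + 2 to the basis.

S(f_2,f_3): lcm = a^3b^2. S = -a^3 + a^2b^3 - a^2b - a^2 - 2ab^2 - b^3 - b^2.
  leading term a^3: subtract (1)·f_3 from -a^3 + a^2b^3 - a^2b - a^2 - 2ab^2 - b^3 - b^2 → a^2b^3 - 2a^2b - a^2 - 2ab^2 + 2a - b^3 - b^2 + b + 1
  leading term a^2b^3: subtract (ab)·f_1 from a^2b^3 - 2a^2b - a^2 - 2ab^2 + 2a - b^3 - b^2 + b + 1 → -a^2b - a^2 - ab^3 - ab^2 + 2a - b^3 - b^2 + b + 1
  leading term a^2b: subtract (-1)·f_4 from -a^2b - a^2 - ab^3 - ab^2 + 2a - b^3 - b^2 + b + 1 → -a^2 - ab^3 - ab^2 + ab + a - b^3 - b^2 - b - 1
  leading term a^2: subtract (-1)·h_6 from -a^2 - ab^3 - ab^2 + ab + a - b^3 - b^2 - b - 1 → -ab^3 - ab^2 + 2ab - b^3 - b^2 + b - 2
  leading term ab^3: subtract (-b)·f_1 from -ab^3 - ab^2 + 2ab - b^3 - b^2 + b - 2 → -ab^2 + ab - 2b^2 + b - 2
  leading term ab^2: subtract (-1)·f_1 from -ab^2 + ab - 2b^2 + b - 2 → ab - a - b^2 - 2
  leading term ab: subtract (1)·h_7 from ab - a - b^2 - 2 → -b^2 + b + 1
  leading term b^2: subtract (-1)·h_5 from -b^2 + b + 1 → b + 2
  leading term b: no divisor's leading term divides it; move b to the remainder.
  leading term 1: no divisor's leading term divides it; move 2 to the remainder.
  remainder b + 2 ≠ 0; add h_8 = b + 2 to the basis.

S(f_2,f_4): lcm = a^2b^2. S = -a^2 - ab^2 - a + 2b^2 + 2b.
  leading term a^2: subtract (-1)·h_6 from -a^2 - ab^2 - a + 2b^2 + 2b → -ab^2 + ab - 2a + 2b^2 - b - 1
  leading term ab^2: subtract (-1)·f_1 from -ab^2 + ab - 2a + 2b^2 - b - 1 → ab + 2a - 2b^2 - 2b - 1
  leading term ab: subtract (1)·h_7 from ab + 2a - 2b^2 - 2b - 1 → -2a - 2b^2 - b + 2
  leading term a: no divisor's leading term divides it; move -2a to the remainder.
  leading term b^2: subtract (-2)·h_5 from -2b^2 - b + 2 → -b - 1
  leading term b: subtract (-1)·h_8 from -b - 1 → 1
  leading term 1: no divisor's leading term divides it; move 1 to the remainder.
  remainder -2a + 1 ≠ 0; add h_9 = -2a + 1 to the basis.

The other S-polynomials (S(f_3,f_4), S(f_1,h_5), S(f_2,h_5), S(f_3,h_5), S(f_4,h_5), S(f_1,h_6), S(f_2,h_6), S(f_3,h_6), S(f_4,h_6), S(h_5,h_6), S(f_1,h_7), S(f_2,h_7), S(f_3,h_7), S(f_4,h_7), S(h_5,h_7), S(h_6,h_7), S(f_1,h_8), S(f_2,h_8), S(f_3,h_8), S(f_4,h_8), S(h_5,h_8), S(h_6,h_8), S(h_7,h_8), S(f_1,h_9), S(f_2,h_9), S(f_3,h_9), S(f_4,h_9), S(h_5,h_9), S(h_6,h_9), S(h_7,h_9), S(h_8,h_9)) all reduce to 0 modulo the current basis, so we have a Gröbner basis.
Inter-reduce: drop elements whose leading term is divisible by another's, tail-reduce, and make monic.
Reduced Gröbner basis: {a + 2, b + 2}.
Label its elements g_1 = a + 2, g_2 = b + 2.

Reduce p = 2a + 2b^2 - 2b + 2 modulo G:
  leading term a: subtract (2)·g_1 from 2a + 2b^2 - 2b + 2 → 2b^2 - 2b - 2
  leading term b^2: subtract (2b)·g_2 from 2b^2 - 2b - 2 → -b - 2
  leading term b: subtract (-1)·g_2 from -b - 2 → 0
  normal form = 0.
Since the normal form is 0, p ∈ I.

2a + 2b^2 - 2b + 2 lies in I (it reduces to 0).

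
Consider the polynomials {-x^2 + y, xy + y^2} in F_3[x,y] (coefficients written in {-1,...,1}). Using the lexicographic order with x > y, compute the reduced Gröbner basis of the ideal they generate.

This is the nonlinear analogue of row-reducing a linear system.

f_1 = -x^2 + y, LT = x^2.
f_2 = xy + y^2, LT = xy.

S(f_1,f_2): lcm = x^2y. S = -xy^2 - y^2.
  leading term xy^2: subtract (-y)·f_2 from -xy^2 - y^2 → y^3 - y^2
  leading term y^3: no divisor's leading term divides it; move y^3 to the remainder.
  leading term y^2: no divisor's leading term divides it; move -y^2 to the remainder.
  remainder y^3 - y^2 ≠ 0; add g_3 = y^3 - y^2 to the basis.

S(f_1,g_3): leading monomials are coprime, so the S-polynomial reduces to 0 (Buchberger's first criterion).
S(f_2,g_3): lcm = xy^3. S = xy^2 + y^4.
  leading term xy^2: subtract (y)·f_2 from xy^2 + y^4 → y^4 - y^3
  leading term y^4: subtract (y)·g_3 from y^4 - y^3 → 0
  remainder 0.

Every S-polynomial of the final basis reduces to 0, so we have a Gröbner basis.

G = {x^2 - y, xy + y^2, y^3 - y^2}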